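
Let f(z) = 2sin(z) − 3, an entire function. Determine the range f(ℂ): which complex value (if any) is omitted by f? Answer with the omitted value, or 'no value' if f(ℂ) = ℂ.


Little Picard bounds the complement of f(ℂ) to at most one point.
sin is entire and surjective onto ℂ: for every w ∈ ℂ, sin(ζ) = w has a solution ζ ∈ ℂ (e.g., via the complex inverse arcsin). With ζ = z this gives z = ζ/(1). Then 2·sin(z) takes every value in 2·ℂ = ℂ, and adding -3 is a bijection of ℂ. So f is surjective and omits no value. (Note: only on the real line is sin bounded by [−1, 1].)

Omitted value: no value.


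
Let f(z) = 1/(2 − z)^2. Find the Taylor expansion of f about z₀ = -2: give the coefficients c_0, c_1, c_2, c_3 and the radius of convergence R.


Let w = z − z₀, so z = z₀ + w.
Then 2 − z = 2 − (z₀ + w) = (2 − z₀) − w = 4 − w.
f(z) = 1/(4 − w)^2 = (1/(4)^2) · (1 − w/(4))^{−2}.
By the binomial series (1−u)^{−2} = Σ_{n≥0} C(n+1, 1) u^n for |u|<1, with u = w/(4):
  c_n = C(n+1, 1) / (4)^(n+2).
  c_0 = 1/(4)^2 = 1/16.
  c_1 = 2/(4)^3 = 1/32.
  c_2 = 3/(4)^4 = 3/256.
  c_3 = 4/(4)^5 = 1/256.
The series is valid for |w/d| < 1, i.e. |z − z₀| < |d|.
Radius of convergence: R = |2 − z₀| = |4| = 4 (distance from z₀ to the singularity z = 2).

c_0 = 1/16, c_1 = 1/32, c_2 = 3/256, c_3 = 1/256; R = 4.


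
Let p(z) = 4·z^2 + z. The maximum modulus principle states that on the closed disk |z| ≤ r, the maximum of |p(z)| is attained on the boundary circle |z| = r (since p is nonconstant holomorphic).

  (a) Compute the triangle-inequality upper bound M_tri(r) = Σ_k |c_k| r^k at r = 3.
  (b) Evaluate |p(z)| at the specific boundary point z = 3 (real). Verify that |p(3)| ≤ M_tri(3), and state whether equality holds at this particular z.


Coefficients: c_0 = 0, c_1 = 1, c_2 = 4. Radius r = 3.
Part (a). Triangle bound: M_tri(r) = Σ_k |c_k| r^k
  = |0|·3^0 + |1|·3^1 + |4|·3^2
  = 0 + 3 + 36 = 39.
This bounds M(r) := max_{|z|=r} |p(z)| from above; equality holds iff all terms c_k z^k can be made to align in phase at a single z on |z|=r.
Part (b). At z = 3 (real, on the circle |z| = r):
  p(3) = (0)·3^0 + (1)·3^1 + (4)·3^2 = 39.
  |p(3)| = 39.
Since all nonzero coefficients share the same sign, |p(3)| = 39 = M_tri(3); the triangle bound is attained at z = 3, so in fact M(r) = 39.

M_tri(3) = 39; |p(3)| = 39; equality at z=3: yes.


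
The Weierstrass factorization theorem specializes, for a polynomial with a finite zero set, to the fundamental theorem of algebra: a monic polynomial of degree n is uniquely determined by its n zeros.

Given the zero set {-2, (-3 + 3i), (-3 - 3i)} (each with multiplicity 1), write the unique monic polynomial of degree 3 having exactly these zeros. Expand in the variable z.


The polynomial is p(z) = ∏_{α ∈ S} (z − α), where S = {-2, (-3 + 3i), (-3 - 3i)}.
Expanding the product yields: p(z) = z^3 + 8·z^2 + 30·z + 36.
Note conjugate pairs combine to real quadratics: (z − (-3+3i))(z − (-3−3i)) = z² + 6z + 18.
The resulting polynomial has degree 3 and real coefficients as required.

p(z) = z^3 + 8·z^2 + 30·z + 36.


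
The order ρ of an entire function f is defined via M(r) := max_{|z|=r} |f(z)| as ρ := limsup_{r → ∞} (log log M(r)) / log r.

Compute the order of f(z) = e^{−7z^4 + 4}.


|e^{−7z^4 + 4}| = e^{Re(-7·z^4) + 4} ≤ e^{7|z|^4 + 4} = e^{7r^4 + 4} on |z| = r, so ρ ≤ 4. Choosing z on |z|=r so that -7·z^4 is real positive (always possible by picking arg z appropriately) gives |f(z)| = e^{7r^4 + 4}, matching the bound. The additive constant 4 does not affect log log M(r) ~ 4·log r. Hence ρ = 4.
Therefore ρ = 4.

Order ρ = 4.


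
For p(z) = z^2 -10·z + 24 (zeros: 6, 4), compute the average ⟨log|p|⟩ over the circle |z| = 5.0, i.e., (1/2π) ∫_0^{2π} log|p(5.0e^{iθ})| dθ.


Zeros: 4, 6; r = 5.0.
Inside |z| < r: 4. Outside (|z| ≥ r): 6.
p(0) = 24, so log|p(0)| = log(24) = 3.1781.
Apply Jensen: I(r) = log|p(0)| + Σ_k log(r/|z_k|), summed over zeros inside |z| < r.
  log(r/|z_k|) for z_k = 4: log(5.0/4) = 0.2231
  Outside zeros (6) contribute nothing to the Jensen sum.
Sum over inside zeros: 0.2231.
I(r) = log|p(0)| + (inside sum) = 3.1781 + 0.2231 = 3.4012.
Note: since some zeros are outside |z| ≤ r, the simplified n·log(r) form does NOT apply — only the inside zeros contribute.

I(r) ≈ 3.4012.


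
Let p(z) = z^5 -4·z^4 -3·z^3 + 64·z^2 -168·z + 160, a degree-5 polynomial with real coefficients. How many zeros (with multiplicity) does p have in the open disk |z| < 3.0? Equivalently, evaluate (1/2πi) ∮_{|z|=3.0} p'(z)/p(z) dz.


The zeros of p are: (2 + 2i), (2 - 2i), -4, (2 + 1i), (2 - 1i).
Their magnitudes are: 2.828, 2.828, 4, 2.236, 2.236.
Zeros with |z| < R = 3.0: (2 + 2i), (2 - 2i), (2 + 1i), (2 - 1i).
Count = 4.
By the argument principle, (1/2πi) ∮_{|z|=R} p'(z)/p(z) dz equals exactly this count.

Number of zeros inside |z| < 3.0: 4.


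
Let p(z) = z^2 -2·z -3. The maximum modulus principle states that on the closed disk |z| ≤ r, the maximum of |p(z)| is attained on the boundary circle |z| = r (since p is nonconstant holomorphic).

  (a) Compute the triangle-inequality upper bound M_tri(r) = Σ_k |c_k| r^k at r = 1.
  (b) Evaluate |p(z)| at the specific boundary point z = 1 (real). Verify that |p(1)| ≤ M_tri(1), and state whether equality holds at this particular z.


Coefficients: c_0 = -3, c_1 = -2, c_2 = 1. Radius r = 1.
Part (a). Triangle bound: M_tri(r) = Σ_k |c_k| r^k
  = |-3|·1^0 + |-2|·1^1 + |1|·1^2
  = 3 + 2 + 1 = 6.
This bounds M(r) := max_{|z|=r} |p(z)| from above; equality holds iff all terms c_k z^k can be made to align in phase at a single z on |z|=r.
Part (b). At z = 1 (real, on the circle |z| = r):
  p(1) = (-3)·1^0 + (-2)·1^1 + (1)·1^2 = -4.
  |p(1)| = 4.
Check: |p(1)| = 4 ≤ 6 = M_tri(1). ✓ Equality does not hold at z = 1 (the coefficients have mixed signs, so the terms do not all align in phase there).

M_tri(1) = 6; |p(1)| = 4; equality at z=1: no.


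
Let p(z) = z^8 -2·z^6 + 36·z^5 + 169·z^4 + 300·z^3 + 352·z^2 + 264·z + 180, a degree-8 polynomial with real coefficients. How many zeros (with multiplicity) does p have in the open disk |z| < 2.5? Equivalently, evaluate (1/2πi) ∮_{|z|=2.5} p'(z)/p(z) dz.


The zeros of p are: (-2 + 1i), (-2 - 1i), (3 + 3i), (3 - 3i), (0 + 1i), (0 - 1i), (-1 + 1i), (-1 - 1i).
Their magnitudes are: 2.236, 2.236, 4.243, 4.243, 1, 1, 1.414, 1.414.
Zeros with |z| < R = 2.5: (-2 + 1i), (-2 - 1i), (0 + 1i), (0 - 1i), (-1 + 1i), (-1 - 1i).
Count = 6.
By the argument principle, (1/2πi) ∮_{|z|=R} p'(z)/p(z) dz equals exactly this count.

Number of zeros inside |z| < 2.5: 6.


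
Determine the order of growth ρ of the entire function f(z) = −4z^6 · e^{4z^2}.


M(r) = max_{|z|=r} |-4|·|z|^6·|e^{4z^2}| = 4·r^6 · e^{4r^2} (the factors attain their maxima compatibly on |z|=r). Then log M(r) = log 4 + 6·log r + 4r^2, dominated by the last term, so log log M(r) ~ 2·log r. The polynomial factor -4z^6 contributes only a log r term and does not affect the order. ρ = 2.
Therefore ρ = 2.

Order ρ = 2.


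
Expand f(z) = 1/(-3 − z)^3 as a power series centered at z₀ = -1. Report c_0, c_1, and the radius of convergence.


Let w = z − z₀, so z = z₀ + w.
Then -3 − z = -3 − (z₀ + w) = (-3 − z₀) − w = -2 − w.
f(z) = 1/(-2 − w)^3 = (1/(-2)^3) · (1 − w/(-2))^{−3}.
By the binomial series (1−u)^{−3} = Σ_{n≥0} C(n+2, 2) u^n for |u|<1, with u = w/(-2):
  c_n = C(n+2, 2) / (-2)^(n+3).
  c_0 = 1/(-2)^3 = -1/8.
  c_1 = 3/(-2)^4 = 3/16.
The series is valid for |w/d| < 1, i.e. |z − z₀| < |d|.
Radius of convergence: R = |-3 − z₀| = |-2| = 2 (distance from z₀ to the singularity z = -3).

c_0 = -1/8, c_1 = 3/16; R = 2.


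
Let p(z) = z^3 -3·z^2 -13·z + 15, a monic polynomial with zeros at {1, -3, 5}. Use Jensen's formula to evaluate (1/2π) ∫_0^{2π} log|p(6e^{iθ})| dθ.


Zeros: -3, 1, 5; r = 6.
Inside |z| < r: -3, 1, 5. Outside (|z| ≥ r): ∅.
p(0) = 15, so log|p(0)| = log(15) = 2.7081.
Apply Jensen: I(r) = log|p(0)| + Σ_k log(r/|z_k|), summed over zeros inside |z| < r.
  log(r/|z_k|) for z_k = 1: log(6/1) = 1.7918
  log(r/|z_k|) for z_k = -3: log(6/3) = 0.6931
  log(r/|z_k|) for z_k = 5: log(6/5) = 0.1823
Sum over inside zeros: 2.6672.
I(r) = log|p(0)| + (inside sum) = 2.7081 + 2.6672 = 5.3753.
Closed form (all zeros inside, monic): I(r) = n·log(r) = 3·log(6) = 5.3753. ✓

I(r) ≈ 5.3753.


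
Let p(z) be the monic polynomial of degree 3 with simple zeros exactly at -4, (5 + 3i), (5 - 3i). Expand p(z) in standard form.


The polynomial is p(z) = ∏_{α ∈ S} (z − α), where S = {-4, (5 + 3i), (5 - 3i)}.
Expanding the product yields: p(z) = z^3 -6·z^2 -6·z + 136.
Note conjugate pairs combine to real quadratics: (z − (5+3i))(z − (5−3i)) = z² − 10z + 34.
The resulting polynomial has degree 3 and real coefficients as required.

p(z) = z^3 -6·z^2 -6·z + 136.


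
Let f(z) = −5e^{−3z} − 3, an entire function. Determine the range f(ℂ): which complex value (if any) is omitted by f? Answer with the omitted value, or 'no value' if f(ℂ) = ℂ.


Little Picard bounds the complement of f(ℂ) to at most one point.
e^{−3z} is never zero on ℂ, so -5·e^{−3z} takes every value in ℂ ∖ {0}. Adding -3 shifts the range to ℂ ∖ {-3}. Thus f omits exactly the value -3.

Omitted value: -3.


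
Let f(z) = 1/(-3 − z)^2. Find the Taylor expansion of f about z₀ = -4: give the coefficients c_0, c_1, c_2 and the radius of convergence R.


Let w = z − z₀, so z = z₀ + w.
Then -3 − z = -3 − (z₀ + w) = (-3 − z₀) − w = 1 − w.
f(z) = 1/(1 − w)^2 = (1/(1)^2) · (1 − w/(1))^{−2}.
By the binomial series (1−u)^{−2} = Σ_{n≥0} C(n+1, 1) u^n for |u|<1, with u = w/(1):
  c_n = C(n+1, 1) / (1)^(n+2).
  c_0 = 1/(1)^2 = 1.
  c_1 = 2/(1)^3 = 2.
  c_2 = 3/(1)^4 = 3.
The series is valid for |w/d| < 1, i.e. |z − z₀| < |d|.
Radius of convergence: R = |-3 − z₀| = |1| = 1 (distance from z₀ to the singularity z = -3).

c_0 = 1, c_1 = 2, c_2 = 3; R = 1.


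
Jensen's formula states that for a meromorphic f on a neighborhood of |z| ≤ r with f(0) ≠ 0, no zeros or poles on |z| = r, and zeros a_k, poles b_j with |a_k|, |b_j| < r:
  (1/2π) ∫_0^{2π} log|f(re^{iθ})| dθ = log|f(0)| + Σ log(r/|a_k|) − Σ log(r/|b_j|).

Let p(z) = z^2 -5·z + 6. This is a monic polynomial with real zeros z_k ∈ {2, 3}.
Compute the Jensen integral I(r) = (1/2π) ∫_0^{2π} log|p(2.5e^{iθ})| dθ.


Zeros: 2, 3; r = 2.5.
Inside |z| < r: 2. Outside (|z| ≥ r): 3.
p(0) = 6, so log|p(0)| = log(6) = 1.7918.
Apply Jensen: I(r) = log|p(0)| + Σ_k log(r/|z_k|), summed over zeros inside |z| < r.
  log(r/|z_k|) for z_k = 2: log(2.5/2) = 0.2231
  Outside zeros (3) contribute nothing to the Jensen sum.
Sum over inside zeros: 0.2231.
I(r) = log|p(0)| + (inside sum) = 1.7918 + 0.2231 = 2.0149.
Note: since some zeros are outside |z| ≤ r, the simplified n·log(r) form does NOT apply — only the inside zeros contribute.

I(r) ≈ 2.0149.


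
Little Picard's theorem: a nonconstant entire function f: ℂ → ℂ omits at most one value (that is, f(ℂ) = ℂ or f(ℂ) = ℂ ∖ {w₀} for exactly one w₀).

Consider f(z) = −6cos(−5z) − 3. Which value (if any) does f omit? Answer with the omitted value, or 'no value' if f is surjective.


Little Picard bounds the complement of f(ℂ) to at most one point.
cos is entire and surjective onto ℂ: for every w ∈ ℂ, cos(ζ) = w has a solution ζ ∈ ℂ (e.g., via the complex inverse arccos). With ζ = −5z this gives z = ζ/(-5). Then -6·cos(−5z) takes every value in -6·ℂ = ℂ, and adding -3 is a bijection of ℂ. So f is surjective and omits no value. (Note: only on the real line is cos bounded by [−1, 1].)

Omitted value: no value.


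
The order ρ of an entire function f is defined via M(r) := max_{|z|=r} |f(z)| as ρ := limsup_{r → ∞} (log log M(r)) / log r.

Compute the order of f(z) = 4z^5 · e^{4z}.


M(r) = max_{|z|=r} |4|·|z|^5·|e^{4z}| = 4·r^5 · e^{4r^1} (the factors attain their maxima compatibly on |z|=r). Then log M(r) = log 4 + 5·log r + 4r^1, dominated by the last term, so log log M(r) ~ 1·log r. The polynomial factor 4z^5 contributes only a log r term and does not affect the order. ρ = 1.
Therefore ρ = 1.

Order ρ = 1.


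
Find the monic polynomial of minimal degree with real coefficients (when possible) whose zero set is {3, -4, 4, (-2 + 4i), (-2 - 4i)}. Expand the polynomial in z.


The polynomial is p(z) = ∏_{α ∈ S} (z − α), where S = {3, -4, 4, (-2 + 4i), (-2 - 4i)}.
Expanding the product yields: p(z) = z^5 + z^4 -8·z^3 -76·z^2 -128·z + 960.
Note conjugate pairs combine to real quadratics: (z − (-2+4i))(z − (-2−4i)) = z² + 4z + 20.
The resulting polynomial has degree 5 and real coefficients as required.

p(z) = z^5 + z^4 -8·z^3 -76·z^2 -128·z + 960.


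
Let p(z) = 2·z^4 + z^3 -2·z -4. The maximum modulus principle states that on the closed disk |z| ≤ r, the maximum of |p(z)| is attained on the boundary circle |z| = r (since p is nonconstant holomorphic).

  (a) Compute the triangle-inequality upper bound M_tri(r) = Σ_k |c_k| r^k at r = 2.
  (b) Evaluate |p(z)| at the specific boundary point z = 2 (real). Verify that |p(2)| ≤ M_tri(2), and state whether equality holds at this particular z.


Coefficients: c_0 = -4, c_1 = -2, c_2 = 0, c_3 = 1, c_4 = 2. Radius r = 2.
Part (a). Triangle bound: M_tri(r) = Σ_k |c_k| r^k
  = |-4|·2^0 + |-2|·2^1 + |0|·2^2 + |1|·2^3 + |2|·2^4
  = 4 + 4 + 0 + 8 + 32 = 48.
This bounds M(r) := max_{|z|=r} |p(z)| from above; equality holds iff all terms c_k z^k can be made to align in phase at a single z on |z|=r.
Part (b). At z = 2 (real, on the circle |z| = r):
  p(2) = (-4)·2^0 + (-2)·2^1 + (0)·2^2 + (1)·2^3 + (2)·2^4 = 32.
  |p(2)| = 32.
Check: |p(2)| = 32 ≤ 48 = M_tri(2). ✓ Equality does not hold at z = 2 (the coefficients have mixed signs, so the terms do not all align in phase there).

M_tri(2) = 48; |p(2)| = 32; equality at z=2: no.


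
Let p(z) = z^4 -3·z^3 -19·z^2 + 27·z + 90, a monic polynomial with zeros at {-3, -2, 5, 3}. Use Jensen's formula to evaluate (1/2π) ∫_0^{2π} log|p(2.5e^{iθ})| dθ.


Zeros: -3, -2, 3, 5; r = 2.5.
Inside |z| < r: -2. Outside (|z| ≥ r): -3, 3, 5.
p(0) = 90, so log|p(0)| = log(90) = 4.4998.
Apply Jensen: I(r) = log|p(0)| + Σ_k log(r/|z_k|), summed over zeros inside |z| < r.
  log(r/|z_k|) for z_k = -2: log(2.5/2) = 0.2231
  Outside zeros (-3, 3, 5) contribute nothing to the Jensen sum.
Sum over inside zeros: 0.2231.
I(r) = log|p(0)| + (inside sum) = 4.4998 + 0.2231 = 4.7230.
Note: since some zeros are outside |z| ≤ r, the simplified n·log(r) form does NOT apply — only the inside zeros contribute.

I(r) ≈ 4.7230.


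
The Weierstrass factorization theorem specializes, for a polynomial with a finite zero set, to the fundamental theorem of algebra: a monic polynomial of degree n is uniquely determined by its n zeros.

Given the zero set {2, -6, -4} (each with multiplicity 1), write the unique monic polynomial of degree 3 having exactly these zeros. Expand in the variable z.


The polynomial is p(z) = ∏_{α ∈ S} (z − α), where S = {2, -6, -4}.
Expanding the product yields: p(z) = z^3 + 8·z^2 + 4·z -48.
The resulting polynomial has degree 3 and real coefficients as required.

p(z) = z^3 + 8·z^2 + 4·z -48.


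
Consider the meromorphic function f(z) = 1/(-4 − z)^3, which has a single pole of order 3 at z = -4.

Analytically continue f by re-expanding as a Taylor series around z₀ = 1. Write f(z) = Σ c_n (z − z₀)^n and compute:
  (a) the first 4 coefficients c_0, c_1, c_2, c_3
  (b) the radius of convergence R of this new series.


Let w = z − z₀, so z = z₀ + w.
Then -4 − z = -4 − (z₀ + w) = (-4 − z₀) − w = -5 − w.
f(z) = 1/(-5 − w)^3 = (1/(-5)^3) · (1 − w/(-5))^{−3}.
By the binomial series (1−u)^{−3} = Σ_{n≥0} C(n+2, 2) u^n for |u|<1, with u = w/(-5):
  c_n = C(n+2, 2) / (-5)^(n+3).
  c_0 = 1/(-5)^3 = -1/125.
  c_1 = 3/(-5)^4 = 3/625.
  c_2 = 6/(-5)^5 = -6/3125.
  c_3 = 10/(-5)^6 = 2/3125.
The series is valid for |w/d| < 1, i.e. |z − z₀| < |d|.
Radius of convergence: R = |-4 − z₀| = |-5| = 5 (distance from z₀ to the singularity z = -4).

c_0 = -1/125, c_1 = 3/625, c_2 = -6/3125, c_3 = 2/3125; R = 5.


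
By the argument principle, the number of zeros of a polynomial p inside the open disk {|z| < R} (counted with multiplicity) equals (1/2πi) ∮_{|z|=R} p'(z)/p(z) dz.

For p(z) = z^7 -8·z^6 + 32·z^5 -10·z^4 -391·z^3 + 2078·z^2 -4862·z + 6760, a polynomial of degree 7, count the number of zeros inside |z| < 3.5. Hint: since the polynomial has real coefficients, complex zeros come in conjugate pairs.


The zeros of p are: (2 + 3i), (2 - 3i), (1 + 3i), (1 - 3i), -4, (3 + 2i), (3 - 2i).
Their magnitudes are: 3.606, 3.606, 3.162, 3.162, 4, 3.606, 3.606.
Zeros with |z| < R = 3.5: (1 + 3i), (1 - 3i).
Count = 2.
By the argument principle, (1/2πi) ∮_{|z|=R} p'(z)/p(z) dz equals exactly this count.

Number of zeros inside |z| < 3.5: 2.


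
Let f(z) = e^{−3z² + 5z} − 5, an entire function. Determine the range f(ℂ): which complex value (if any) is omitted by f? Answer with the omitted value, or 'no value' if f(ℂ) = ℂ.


Little Picard bounds the complement of f(ℂ) to at most one point.
The exponent g(z) = −3z² + 5z is a nonconstant polynomial, hence surjective onto ℂ. So e^{g(z)} takes every value in {e^w : w ∈ ℂ} = ℂ ∖ {0}. Adding -5 shifts the range to ℂ ∖ {-5}. f omits exactly -5.

Omitted value: -5.


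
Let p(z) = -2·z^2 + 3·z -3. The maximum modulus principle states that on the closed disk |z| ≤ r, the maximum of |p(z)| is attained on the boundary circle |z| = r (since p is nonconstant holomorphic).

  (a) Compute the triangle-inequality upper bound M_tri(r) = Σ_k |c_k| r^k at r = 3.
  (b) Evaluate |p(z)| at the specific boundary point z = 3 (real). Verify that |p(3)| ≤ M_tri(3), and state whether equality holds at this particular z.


Coefficients: c_0 = -3, c_1 = 3, c_2 = -2. Radius r = 3.
Part (a). Triangle bound: M_tri(r) = Σ_k |c_k| r^k
  = |-3|·3^0 + |3|·3^1 + |-2|·3^2
  = 3 + 9 + 18 = 30.
This bounds M(r) := max_{|z|=r} |p(z)| from above; equality holds iff all terms c_k z^k can be made to align in phase at a single z on |z|=r.
Part (b). At z = 3 (real, on the circle |z| = r):
  p(3) = (-3)·3^0 + (3)·3^1 + (-2)·3^2 = -12.
  |p(3)| = 12.
Check: |p(3)| = 12 ≤ 30 = M_tri(3). ✓ Equality does not hold at z = 3 (the coefficients have mixed signs, so the terms do not all align in phase there).

M_tri(3) = 30; |p(3)| = 12; equality at z=3: no.


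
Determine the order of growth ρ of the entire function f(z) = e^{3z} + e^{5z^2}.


Each summand is entire of order 1 and 2 respectively (as in the single-exponential case). The order of a sum is at most the max of the orders, so ρ ≤ 2. For the lower bound: on |z|=r choose arg z so that 5z^2 is real positive; then |e^{5z^2}| = e^{5r^2} while |e^{3z}| ≤ e^{3r^1} = o(e^{5r^2}). So |f| ≥ e^{5r^2}(1 − o(1)) and ρ ≥ 2. Hence ρ = max(1, 2) = 2.
Therefore ρ = 2.

Order ρ = 2.


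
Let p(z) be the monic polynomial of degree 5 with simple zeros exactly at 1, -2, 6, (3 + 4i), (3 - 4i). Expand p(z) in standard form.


The polynomial is p(z) = ∏_{α ∈ S} (z − α), where S = {1, -2, 6, (3 + 4i), (3 - 4i)}.
Expanding the product yields: p(z) = z^5 -11·z^4 + 47·z^3 -65·z^2 -272·z + 300.
Note conjugate pairs combine to real quadratics: (z − (3+4i))(z − (3−4i)) = z² − 6z + 25.
The resulting polynomial has degree 5 and real coefficients as required.

p(z) = z^5 -11·z^4 + 47·z^3 -65·z^2 -272·z + 300.


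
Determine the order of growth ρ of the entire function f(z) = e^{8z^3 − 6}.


|e^{8z^3 − 6}| = e^{Re(8·z^3) + -6} ≤ e^{8|z|^3 + -6} = e^{8r^3 + -6} on |z| = r, so ρ ≤ 3. Choosing z on |z|=r so that 8·z^3 is real positive (always possible by picking arg z appropriately) gives |f(z)| = e^{8r^3 + -6}, matching the bound. The additive constant -6 does not affect log log M(r) ~ 3·log r. Hence ρ = 3.
Therefore ρ = 3.

Order ρ = 3.


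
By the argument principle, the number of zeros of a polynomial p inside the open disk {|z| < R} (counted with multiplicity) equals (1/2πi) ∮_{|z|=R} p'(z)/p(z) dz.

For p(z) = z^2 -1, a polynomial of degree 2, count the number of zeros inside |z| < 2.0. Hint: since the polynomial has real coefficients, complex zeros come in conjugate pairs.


The zeros of p are: -1, 1.
Their magnitudes are: 1, 1.
Zeros with |z| < R = 2.0: -1, 1.
Count = 2.
By the argument principle, (1/2πi) ∮_{|z|=R} p'(z)/p(z) dz equals exactly this count.

Number of zeros inside |z| < 2.0: 2.


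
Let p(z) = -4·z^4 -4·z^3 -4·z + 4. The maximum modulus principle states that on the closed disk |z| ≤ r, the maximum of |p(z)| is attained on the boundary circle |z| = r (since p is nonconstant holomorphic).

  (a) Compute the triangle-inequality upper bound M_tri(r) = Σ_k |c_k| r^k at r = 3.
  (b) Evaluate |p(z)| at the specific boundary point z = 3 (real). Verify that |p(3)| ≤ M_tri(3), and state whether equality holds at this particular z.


Coefficients: c_0 = 4, c_1 = -4, c_2 = 0, c_3 = -4, c_4 = -4. Radius r = 3.
Part (a). Triangle bound: M_tri(r) = Σ_k |c_k| r^k
  = |4|·3^0 + |-4|·3^1 + |0|·3^2 + |-4|·3^3 + |-4|·3^4
  = 4 + 12 + 0 + 108 + 324 = 448.
This bounds M(r) := max_{|z|=r} |p(z)| from above; equality holds iff all terms c_k z^k can be made to align in phase at a single z on |z|=r.
Part (b). At z = 3 (real, on the circle |z| = r):
  p(3) = (4)·3^0 + (-4)·3^1 + (0)·3^2 + (-4)·3^3 + (-4)·3^4 = -440.
  |p(3)| = 440.
Check: |p(3)| = 440 ≤ 448 = M_tri(3). ✓ Equality does not hold at z = 3 (the coefficients have mixed signs, so the terms do not all align in phase there).

M_tri(3) = 448; |p(3)| = 440; equality at z=3: no.


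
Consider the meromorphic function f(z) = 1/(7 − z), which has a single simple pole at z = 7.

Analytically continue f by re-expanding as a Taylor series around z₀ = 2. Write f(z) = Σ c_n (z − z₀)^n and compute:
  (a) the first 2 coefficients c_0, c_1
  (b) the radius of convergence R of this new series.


Let w = z − z₀, so z = z₀ + w.
Then 7 − z = 7 − (z₀ + w) = (7 − z₀) − w = 5 − w.
f(z) = 1/(5 − w) = (1/(5)) · 1/(1 − w/(5)) = Σ_{n≥0} w^n / (5)^(n+1).
So c_n = 1/(5)^(n+1):
  c_0 = 1/(5)^1 = 1/5.
  c_1 = 1/(5)^2 = 1/25.
The series is valid for |w/d| < 1, i.e. |z − z₀| < |d|.
Radius of convergence: R = |7 − z₀| = |5| = 5 (distance from z₀ to the singularity z = 7).

c_0 = 1/5, c_1 = 1/25; R = 5.


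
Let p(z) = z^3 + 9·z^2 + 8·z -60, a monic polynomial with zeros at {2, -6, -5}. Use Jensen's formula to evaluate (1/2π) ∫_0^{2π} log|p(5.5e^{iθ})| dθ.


Zeros: -6, -5, 2; r = 5.5.
Inside |z| < r: -5, 2. Outside (|z| ≥ r): -6.
p(0) = -60, so log|p(0)| = log(60) = 4.0943.
Apply Jensen: I(r) = log|p(0)| + Σ_k log(r/|z_k|), summed over zeros inside |z| < r.
  log(r/|z_k|) for z_k = 2: log(5.5/2) = 1.0116
  log(r/|z_k|) for z_k = -5: log(5.5/5) = 0.0953
  Outside zeros (-6) contribute nothing to the Jensen sum.
Sum over inside zeros: 1.1069.
I(r) = log|p(0)| + (inside sum) = 4.0943 + 1.1069 = 5.2013.
Note: since some zeros are outside |z| ≤ r, the simplified n·log(r) form does NOT apply — only the inside zeros contribute.

I(r) ≈ 5.2013.


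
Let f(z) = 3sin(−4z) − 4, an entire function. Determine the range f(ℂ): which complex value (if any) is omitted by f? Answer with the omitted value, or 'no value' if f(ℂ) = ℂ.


Little Picard bounds the complement of f(ℂ) to at most one point.
sin is entire and surjective onto ℂ: for every w ∈ ℂ, sin(ζ) = w has a solution ζ ∈ ℂ (e.g., via the complex inverse arcsin). With ζ = −4z this gives z = ζ/(-4). Then 3·sin(−4z) takes every value in 3·ℂ = ℂ, and adding -4 is a bijection of ℂ. So f is surjective and omits no value. (Note: only on the real line is sin bounded by [−1, 1].)

Omitted value: no value.


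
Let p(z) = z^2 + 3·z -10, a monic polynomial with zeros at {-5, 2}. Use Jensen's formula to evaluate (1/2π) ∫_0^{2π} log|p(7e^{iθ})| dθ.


Zeros: -5, 2; r = 7.
Inside |z| < r: -5, 2. Outside (|z| ≥ r): ∅.
p(0) = -10, so log|p(0)| = log(10) = 2.3026.
Apply Jensen: I(r) = log|p(0)| + Σ_k log(r/|z_k|), summed over zeros inside |z| < r.
  log(r/|z_k|) for z_k = -5: log(7/5) = 0.3365
  log(r/|z_k|) for z_k = 2: log(7/2) = 1.2528
Sum over inside zeros: 1.5892.
I(r) = log|p(0)| + (inside sum) = 2.3026 + 1.5892 = 3.8918.
Closed form (all zeros inside, monic): I(r) = n·log(r) = 2·log(7) = 3.8918. ✓

I(r) ≈ 3.8918.


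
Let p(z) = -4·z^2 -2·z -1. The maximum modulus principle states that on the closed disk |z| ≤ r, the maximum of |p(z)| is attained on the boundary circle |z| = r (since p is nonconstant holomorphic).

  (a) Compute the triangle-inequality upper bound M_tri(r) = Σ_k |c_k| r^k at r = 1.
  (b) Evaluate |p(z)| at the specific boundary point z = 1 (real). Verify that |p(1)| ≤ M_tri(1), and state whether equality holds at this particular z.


Coefficients: c_0 = -1, c_1 = -2, c_2 = -4. Radius r = 1.
Part (a). Triangle bound: M_tri(r) = Σ_k |c_k| r^k
  = |-1|·1^0 + |-2|·1^1 + |-4|·1^2
  = 1 + 2 + 4 = 7.
This bounds M(r) := max_{|z|=r} |p(z)| from above; equality holds iff all terms c_k z^k can be made to align in phase at a single z on |z|=r.
Part (b). At z = 1 (real, on the circle |z| = r):
  p(1) = (-1)·1^0 + (-2)·1^1 + (-4)·1^2 = -7.
  |p(1)| = 7.
Since all nonzero coefficients share the same sign, |p(1)| = 7 = M_tri(1); the triangle bound is attained at z = 1, so in fact M(r) = 7.

M_tri(1) = 7; |p(1)| = 7; equality at z=1: yes.


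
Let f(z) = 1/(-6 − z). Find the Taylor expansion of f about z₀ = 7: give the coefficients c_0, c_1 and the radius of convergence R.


Let w = z − z₀, so z = z₀ + w.
Then -6 − z = -6 − (z₀ + w) = (-6 − z₀) − w = -13 − w.
f(z) = 1/(-13 − w) = (1/(-13)) · 1/(1 − w/(-13)) = Σ_{n≥0} w^n / (-13)^(n+1).
So c_n = 1/(-13)^(n+1):
  c_0 = 1/(-13)^1 = -1/13.
  c_1 = 1/(-13)^2 = 1/169.
The series is valid for |w/d| < 1, i.e. |z − z₀| < |d|.
Radius of convergence: R = |-6 − z₀| = |-13| = 13 (distance from z₀ to the singularity z = -6).

c_0 = -1/13, c_1 = 1/169; R = 13.


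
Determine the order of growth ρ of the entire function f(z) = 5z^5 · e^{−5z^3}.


M(r) = max_{|z|=r} |5|·|z|^5·|e^{−5z^3}| = 5·r^5 · e^{5r^3} (the factors attain their maxima compatibly on |z|=r). Then log M(r) = log 5 + 5·log r + 5r^3, dominated by the last term, so log log M(r) ~ 3·log r. The polynomial factor 5z^5 contributes only a log r term and does not affect the order. ρ = 3.
Therefore ρ = 3.

Order ρ = 3.


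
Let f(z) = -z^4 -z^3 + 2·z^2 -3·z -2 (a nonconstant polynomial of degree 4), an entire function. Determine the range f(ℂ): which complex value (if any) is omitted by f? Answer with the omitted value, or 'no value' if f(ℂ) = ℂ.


Little Picard bounds the complement of f(ℂ) to at most one point.
For every w ∈ ℂ, the equation p(z) − w = 0 is a nonconstant polynomial in z and hence has at least one root by the fundamental theorem of algebra. So p is surjective onto ℂ, omitting no value.

Omitted value: no value.


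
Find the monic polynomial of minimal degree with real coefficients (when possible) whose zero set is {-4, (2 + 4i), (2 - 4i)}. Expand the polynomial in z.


The polynomial is p(z) = ∏_{α ∈ S} (z − α), where S = {-4, (2 + 4i), (2 - 4i)}.
Expanding the product yields: p(z) = z^3 + 4·z + 80.
Note conjugate pairs combine to real quadratics: (z − (2+4i))(z − (2−4i)) = z² − 4z + 20.
The resulting polynomial has degree 3 and real coefficients as required.

p(z) = z^3 + 4·z + 80.


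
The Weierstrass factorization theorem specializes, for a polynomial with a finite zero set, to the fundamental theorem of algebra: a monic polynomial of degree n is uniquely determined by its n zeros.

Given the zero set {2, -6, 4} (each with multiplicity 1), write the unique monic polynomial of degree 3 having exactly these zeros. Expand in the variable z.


The polynomial is p(z) = ∏_{α ∈ S} (z − α), where S = {2, -6, 4}.
Expanding the product yields: p(z) = z^3 -28·z + 48.
The resulting polynomial has degree 3 and real coefficients as required.

p(z) = z^3 -28·z + 48.


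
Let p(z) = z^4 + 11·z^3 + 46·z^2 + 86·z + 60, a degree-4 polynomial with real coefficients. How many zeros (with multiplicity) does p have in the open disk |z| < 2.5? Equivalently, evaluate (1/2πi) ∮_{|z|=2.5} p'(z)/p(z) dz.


The zeros of p are: (-3 + 1i), (-3 - 1i), -2, -3.
Their magnitudes are: 3.162, 3.162, 2, 3.
Zeros with |z| < R = 2.5: -2.
Count = 1.
By the argument principle, (1/2πi) ∮_{|z|=R} p'(z)/p(z) dz equals exactly this count.

Number of zeros inside |z| < 2.5: 1.


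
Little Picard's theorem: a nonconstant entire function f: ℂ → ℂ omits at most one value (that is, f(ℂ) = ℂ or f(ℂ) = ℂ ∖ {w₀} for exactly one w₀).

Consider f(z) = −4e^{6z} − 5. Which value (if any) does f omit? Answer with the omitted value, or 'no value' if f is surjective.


Little Picard bounds the complement of f(ℂ) to at most one point.
e^{6z} is never zero on ℂ, so -4·e^{6z} takes every value in ℂ ∖ {0}. Adding -5 shifts the range to ℂ ∖ {-5}. Thus f omits exactly the value -5.

Omitted value: -5.


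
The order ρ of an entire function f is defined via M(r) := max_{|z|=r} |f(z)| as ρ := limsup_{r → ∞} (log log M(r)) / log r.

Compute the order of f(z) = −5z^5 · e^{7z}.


M(r) = max_{|z|=r} |-5|·|z|^5·|e^{7z}| = 5·r^5 · e^{7r^1} (the factors attain their maxima compatibly on |z|=r). Then log M(r) = log 5 + 5·log r + 7r^1, dominated by the last term, so log log M(r) ~ 1·log r. The polynomial factor -5z^5 contributes only a log r term and does not affect the order. ρ = 1.
Therefore ρ = 1.

Order ρ = 1.


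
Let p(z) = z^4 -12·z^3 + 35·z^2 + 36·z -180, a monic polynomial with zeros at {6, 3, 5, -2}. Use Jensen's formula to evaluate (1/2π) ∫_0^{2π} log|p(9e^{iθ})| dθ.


Zeros: -2, 3, 5, 6; r = 9.
Inside |z| < r: -2, 3, 5, 6. Outside (|z| ≥ r): ∅.
p(0) = -180, so log|p(0)| = log(180) = 5.1930.
Apply Jensen: I(r) = log|p(0)| + Σ_k log(r/|z_k|), summed over zeros inside |z| < r.
  log(r/|z_k|) for z_k = 6: log(9/6) = 0.4055
  log(r/|z_k|) for z_k = 3: log(9/3) = 1.0986
  log(r/|z_k|) for z_k = 5: log(9/5) = 0.5878
  log(r/|z_k|) for z_k = -2: log(9/2) = 1.5041
Sum over inside zeros: 3.5959.
I(r) = log|p(0)| + (inside sum) = 5.1930 + 3.5959 = 8.7889.
Closed form (all zeros inside, monic): I(r) = n·log(r) = 4·log(9) = 8.7889. ✓

I(r) ≈ 8.7889.


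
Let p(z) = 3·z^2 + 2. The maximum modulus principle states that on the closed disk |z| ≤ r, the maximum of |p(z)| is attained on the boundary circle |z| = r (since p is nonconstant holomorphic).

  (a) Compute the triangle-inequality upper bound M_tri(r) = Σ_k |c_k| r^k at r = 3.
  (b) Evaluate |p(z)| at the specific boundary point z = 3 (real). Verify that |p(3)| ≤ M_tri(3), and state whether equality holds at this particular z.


Coefficients: c_0 = 2, c_1 = 0, c_2 = 3. Radius r = 3.
Part (a). Triangle bound: M_tri(r) = Σ_k |c_k| r^k
  = |2|·3^0 + |0|·3^1 + |3|·3^2
  = 2 + 0 + 27 = 29.
This bounds M(r) := max_{|z|=r} |p(z)| from above; equality holds iff all terms c_k z^k can be made to align in phase at a single z on |z|=r.
Part (b). At z = 3 (real, on the circle |z| = r):
  p(3) = (2)·3^0 + (0)·3^1 + (3)·3^2 = 29.
  |p(3)| = 29.
Since all nonzero coefficients share the same sign, |p(3)| = 29 = M_tri(3); the triangle bound is attained at z = 3, so in fact M(r) = 29.

M_tri(3) = 29; |p(3)| = 29; equality at z=3: yes.


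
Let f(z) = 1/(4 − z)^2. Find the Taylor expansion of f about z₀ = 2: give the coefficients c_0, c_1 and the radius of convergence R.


Let w = z − z₀, so z = z₀ + w.
Then 4 − z = 4 − (z₀ + w) = (4 − z₀) − w = 2 − w.
f(z) = 1/(2 − w)^2 = (1/(2)^2) · (1 − w/(2))^{−2}.
By the binomial series (1−u)^{−2} = Σ_{n≥0} C(n+1, 1) u^n for |u|<1, with u = w/(2):
  c_n = C(n+1, 1) / (2)^(n+2).
  c_0 = 1/(2)^2 = 1/4.
  c_1 = 2/(2)^3 = 1/4.
The series is valid for |w/d| < 1, i.e. |z − z₀| < |d|.
Radius of convergence: R = |4 − z₀| = |2| = 2 (distance from z₀ to the singularity z = 4).

c_0 = 1/4, c_1 = 1/4; R = 2.


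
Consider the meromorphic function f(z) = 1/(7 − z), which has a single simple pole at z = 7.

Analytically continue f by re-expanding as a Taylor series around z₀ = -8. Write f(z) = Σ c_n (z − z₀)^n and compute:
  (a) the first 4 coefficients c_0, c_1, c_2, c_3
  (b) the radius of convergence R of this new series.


Let w = z − z₀, so z = z₀ + w.
Then 7 − z = 7 − (z₀ + w) = (7 − z₀) − w = 15 − w.
f(z) = 1/(15 − w) = (1/(15)) · 1/(1 − w/(15)) = Σ_{n≥0} w^n / (15)^(n+1).
So c_n = 1/(15)^(n+1):
  c_0 = 1/(15)^1 = 1/15.
  c_1 = 1/(15)^2 = 1/225.
  c_2 = 1/(15)^3 = 1/3375.
  c_3 = 1/(15)^4 = 1/50625.
The series is valid for |w/d| < 1, i.e. |z − z₀| < |d|.
Radius of convergence: R = |7 − z₀| = |15| = 15 (distance from z₀ to the singularity z = 7).

c_0 = 1/15, c_1 = 1/225, c_2 = 1/3375, c_3 = 1/50625; R = 15.


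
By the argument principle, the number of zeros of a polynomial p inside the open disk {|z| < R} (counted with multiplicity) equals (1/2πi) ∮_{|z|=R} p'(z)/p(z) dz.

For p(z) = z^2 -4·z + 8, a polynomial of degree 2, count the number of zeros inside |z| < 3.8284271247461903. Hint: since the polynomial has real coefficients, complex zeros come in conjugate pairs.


The zeros of p are: (2 + 2i), (2 - 2i).
Their magnitudes are: 2.828, 2.828.
Zeros with |z| < R = 3.8284271247461903: (2 + 2i), (2 - 2i).
Count = 2.
By the argument principle, (1/2πi) ∮_{|z|=R} p'(z)/p(z) dz equals exactly this count.

Number of zeros inside |z| < 3.8284271247461903: 2.


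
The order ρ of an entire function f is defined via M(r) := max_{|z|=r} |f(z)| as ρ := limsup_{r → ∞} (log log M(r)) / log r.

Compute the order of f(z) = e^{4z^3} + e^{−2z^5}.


Each summand is entire of order 3 and 5 respectively (as in the single-exponential case). The order of a sum is at most the max of the orders, so ρ ≤ 5. For the lower bound: on |z|=r choose arg z so that -2z^5 is real positive; then |e^{-2z^5}| = e^{2r^5} while |e^{4z^3}| ≤ e^{4r^3} = o(e^{2r^5}). So |f| ≥ e^{2r^5}(1 − o(1)) and ρ ≥ 5. Hence ρ = max(3, 5) = 5.
Therefore ρ = 5.

Order ρ = 5.


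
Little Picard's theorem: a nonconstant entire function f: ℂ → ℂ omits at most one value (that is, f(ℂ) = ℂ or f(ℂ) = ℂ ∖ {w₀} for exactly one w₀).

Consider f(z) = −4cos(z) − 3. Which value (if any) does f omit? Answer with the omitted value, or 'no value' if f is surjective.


Little Picard bounds the complement of f(ℂ) to at most one point.
cos is entire and surjective onto ℂ: for every w ∈ ℂ, cos(ζ) = w has a solution ζ ∈ ℂ (e.g., via the complex inverse arccos). With ζ = z this gives z = ζ/(1). Then -4·cos(z) takes every value in -4·ℂ = ℂ, and adding -3 is a bijection of ℂ. So f is surjective and omits no value. (Note: only on the real line is cos bounded by [−1, 1].)

Omitted value: no value.


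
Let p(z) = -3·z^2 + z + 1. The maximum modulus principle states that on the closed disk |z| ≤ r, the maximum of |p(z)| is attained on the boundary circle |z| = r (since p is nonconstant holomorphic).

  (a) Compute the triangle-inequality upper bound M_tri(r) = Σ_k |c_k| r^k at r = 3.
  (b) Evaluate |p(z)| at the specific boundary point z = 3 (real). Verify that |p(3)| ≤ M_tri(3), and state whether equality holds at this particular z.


Coefficients: c_0 = 1, c_1 = 1, c_2 = -3. Radius r = 3.
Part (a). Triangle bound: M_tri(r) = Σ_k |c_k| r^k
  = |1|·3^0 + |1|·3^1 + |-3|·3^2
  = 1 + 3 + 27 = 31.
This bounds M(r) := max_{|z|=r} |p(z)| from above; equality holds iff all terms c_k z^k can be made to align in phase at a single z on |z|=r.
Part (b). At z = 3 (real, on the circle |z| = r):
  p(3) = (1)·3^0 + (1)·3^1 + (-3)·3^2 = -23.
  |p(3)| = 23.
Check: |p(3)| = 23 ≤ 31 = M_tri(3). ✓ Equality does not hold at z = 3 (the coefficients have mixed signs, so the terms do not all align in phase there).

M_tri(3) = 31; |p(3)| = 23; equality at z=3: no.


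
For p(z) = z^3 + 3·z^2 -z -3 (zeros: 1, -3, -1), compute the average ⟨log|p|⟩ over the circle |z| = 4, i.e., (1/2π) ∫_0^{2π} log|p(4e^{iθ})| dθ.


Zeros: -3, -1, 1; r = 4.
Inside |z| < r: -3, -1, 1. Outside (|z| ≥ r): ∅.
p(0) = -3, so log|p(0)| = log(3) = 1.0986.
Apply Jensen: I(r) = log|p(0)| + Σ_k log(r/|z_k|), summed over zeros inside |z| < r.
  log(r/|z_k|) for z_k = 1: log(4/1) = 1.3863
  log(r/|z_k|) for z_k = -3: log(4/3) = 0.2877
  log(r/|z_k|) for z_k = -1: log(4/1) = 1.3863
Sum over inside zeros: 3.0603.
I(r) = log|p(0)| + (inside sum) = 1.0986 + 3.0603 = 4.1589.
Closed form (all zeros inside, monic): I(r) = n·log(r) = 3·log(4) = 4.1589. ✓

I(r) ≈ 4.1589.


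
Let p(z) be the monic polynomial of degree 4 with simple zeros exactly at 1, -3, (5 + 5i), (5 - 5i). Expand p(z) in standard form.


The polynomial is p(z) = ∏_{α ∈ S} (z − α), where S = {1, -3, (5 + 5i), (5 - 5i)}.
Expanding the product yields: p(z) = z^4 -8·z^3 + 27·z^2 + 130·z -150.
Note conjugate pairs combine to real quadratics: (z − (5+5i))(z − (5−5i)) = z² − 10z + 50.
The resulting polynomial has degree 4 and real coefficients as required.

p(z) = z^4 -8·z^3 + 27·z^2 + 130·z -150.


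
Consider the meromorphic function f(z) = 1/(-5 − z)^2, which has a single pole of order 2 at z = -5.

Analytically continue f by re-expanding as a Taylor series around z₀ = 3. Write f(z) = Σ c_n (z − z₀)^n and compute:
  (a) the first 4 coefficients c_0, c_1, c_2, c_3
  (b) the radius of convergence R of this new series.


Let w = z − z₀, so z = z₀ + w.
Then -5 − z = -5 − (z₀ + w) = (-5 − z₀) − w = -8 − w.
f(z) = 1/(-8 − w)^2 = (1/(-8)^2) · (1 − w/(-8))^{−2}.
By the binomial series (1−u)^{−2} = Σ_{n≥0} C(n+1, 1) u^n for |u|<1, with u = w/(-8):
  c_n = C(n+1, 1) / (-8)^(n+2).
  c_0 = 1/(-8)^2 = 1/64.
  c_1 = 2/(-8)^3 = -1/256.
  c_2 = 3/(-8)^4 = 3/4096.
  c_3 = 4/(-8)^5 = -1/8192.
The series is valid for |w/d| < 1, i.e. |z − z₀| < |d|.
Radius of convergence: R = |-5 − z₀| = |-8| = 8 (distance from z₀ to the singularity z = -5).

c_0 = 1/64, c_1 = -1/256, c_2 = 3/4096, c_3 = -1/8192; R = 8.


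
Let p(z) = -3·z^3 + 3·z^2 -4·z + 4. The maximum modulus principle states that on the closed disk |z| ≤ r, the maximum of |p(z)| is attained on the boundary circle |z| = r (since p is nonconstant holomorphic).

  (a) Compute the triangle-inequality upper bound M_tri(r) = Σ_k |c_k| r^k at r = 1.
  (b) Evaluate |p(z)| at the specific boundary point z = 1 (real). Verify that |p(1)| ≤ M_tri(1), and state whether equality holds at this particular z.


Coefficients: c_0 = 4, c_1 = -4, c_2 = 3, c_3 = -3. Radius r = 1.
Part (a). Triangle bound: M_tri(r) = Σ_k |c_k| r^k
  = |4|·1^0 + |-4|·1^1 + |3|·1^2 + |-3|·1^3
  = 4 + 4 + 3 + 3 = 14.
This bounds M(r) := max_{|z|=r} |p(z)| from above; equality holds iff all terms c_k z^k can be made to align in phase at a single z on |z|=r.
Part (b). At z = 1 (real, on the circle |z| = r):
  p(1) = (4)·1^0 + (-4)·1^1 + (3)·1^2 + (-3)·1^3 = 0.
  |p(1)| = 0.
Check: |p(1)| = 0 ≤ 14 = M_tri(1). ✓ Equality does not hold at z = 1 (the coefficients have mixed signs, so the terms do not all align in phase there).

M_tri(1) = 14; |p(1)| = 0; equality at z=1: no.


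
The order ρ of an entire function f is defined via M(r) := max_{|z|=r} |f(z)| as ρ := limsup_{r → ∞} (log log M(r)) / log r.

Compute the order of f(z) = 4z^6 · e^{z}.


M(r) = max_{|z|=r} |4|·|z|^6·|e^{z}| = 4·r^6 · e^{1r^1} (the factors attain their maxima compatibly on |z|=r). Then log M(r) = log 4 + 6·log r + 1r^1, dominated by the last term, so log log M(r) ~ 1·log r. The polynomial factor 4z^6 contributes only a log r term and does not affect the order. ρ = 1.
Therefore ρ = 1.

Order ρ = 1.
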